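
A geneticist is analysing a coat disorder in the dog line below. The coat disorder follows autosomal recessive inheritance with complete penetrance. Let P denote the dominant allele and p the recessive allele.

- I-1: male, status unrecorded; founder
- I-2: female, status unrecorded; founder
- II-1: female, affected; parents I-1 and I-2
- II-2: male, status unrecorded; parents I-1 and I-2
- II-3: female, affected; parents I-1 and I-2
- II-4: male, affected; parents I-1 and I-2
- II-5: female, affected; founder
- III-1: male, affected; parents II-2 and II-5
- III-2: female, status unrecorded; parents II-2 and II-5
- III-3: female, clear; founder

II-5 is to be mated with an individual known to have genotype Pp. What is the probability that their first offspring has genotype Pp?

1/2

II-5 is affected, so II-5 is pp.
The cross gives 1/2 Pp : 1/2 pp, so P(offspring has genotype Pp) = 1/2.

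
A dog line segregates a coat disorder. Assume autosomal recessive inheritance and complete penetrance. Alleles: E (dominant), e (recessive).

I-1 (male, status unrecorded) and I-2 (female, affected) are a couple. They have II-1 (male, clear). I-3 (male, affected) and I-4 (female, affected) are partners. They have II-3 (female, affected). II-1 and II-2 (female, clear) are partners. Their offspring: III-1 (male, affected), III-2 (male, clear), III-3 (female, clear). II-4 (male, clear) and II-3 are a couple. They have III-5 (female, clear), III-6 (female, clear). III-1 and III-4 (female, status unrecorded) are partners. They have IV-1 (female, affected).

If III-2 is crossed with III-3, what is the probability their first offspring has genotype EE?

4/9

II-1 is clear so carries E and received e from I-2 (ee), so II-1 is Ee.
II-2 is clear so carries E and passed e to III-1 (ee), so II-2 is Ee.
III-2 is a clear offspring of II-1 (Ee) × II-2 (Ee), whose cross gives 1/4 EE : 1/2 Ee : 1/4 ee; conditioning on being clear, III-2 is EE with probability 1/3, Ee with probability 2/3.
III-3 is a clear offspring of II-1 (Ee) × II-2 (Ee), whose cross gives 1/4 EE : 1/2 Ee : 1/4 ee; conditioning on being clear, III-3 is EE with probability 1/3, Ee with probability 2/3.
Summing over parental genotype combinations, P(offspring has genotype EE) = 1/9·1 + 2/9·1/2 + 2/9·1/2 + 4/9·1/4 = 4/9.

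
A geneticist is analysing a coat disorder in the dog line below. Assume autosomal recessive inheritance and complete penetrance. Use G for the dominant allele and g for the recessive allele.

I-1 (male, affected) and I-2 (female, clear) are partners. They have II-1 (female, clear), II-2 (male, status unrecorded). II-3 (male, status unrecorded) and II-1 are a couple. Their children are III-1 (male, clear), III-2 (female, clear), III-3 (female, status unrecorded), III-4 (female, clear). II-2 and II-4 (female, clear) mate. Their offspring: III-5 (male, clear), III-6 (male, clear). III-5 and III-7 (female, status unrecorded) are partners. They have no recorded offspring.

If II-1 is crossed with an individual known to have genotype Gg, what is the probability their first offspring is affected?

1/4

II-1 is clear so carries G and received g from I-1 (gg), so II-1 is Gg.
The cross gives 1/4 GG : 1/2 Gg : 1/4 gg, so P(offspring is affected) = 1/4.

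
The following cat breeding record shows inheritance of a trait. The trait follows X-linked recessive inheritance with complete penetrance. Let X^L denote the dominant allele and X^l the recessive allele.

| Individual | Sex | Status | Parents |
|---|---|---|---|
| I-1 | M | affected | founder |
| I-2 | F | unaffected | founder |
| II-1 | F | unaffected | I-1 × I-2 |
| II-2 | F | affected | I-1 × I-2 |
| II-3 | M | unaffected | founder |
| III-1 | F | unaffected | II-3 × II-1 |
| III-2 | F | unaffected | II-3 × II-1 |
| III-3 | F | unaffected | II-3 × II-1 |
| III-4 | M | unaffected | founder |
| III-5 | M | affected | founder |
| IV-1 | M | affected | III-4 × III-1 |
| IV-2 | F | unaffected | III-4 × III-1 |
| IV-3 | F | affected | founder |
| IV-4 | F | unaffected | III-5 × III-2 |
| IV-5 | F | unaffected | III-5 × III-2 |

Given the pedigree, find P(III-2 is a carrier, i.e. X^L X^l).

1/5

II-3 is unaffected, so II-3 is X^L Y.
II-1 is unaffected so carries L and received l from I-1 (X^l Y), so II-1 is X^L X^l.
Their cross gives offspring ratios 1/2 X^L X^L : 1/2 X^L X^l. Conditioning on III-2 being unaffected, P(X^L X^l) = 1/2 / 1 = 1/2 before taking III-2's own offspring into account.
III-5 is affected, so III-5 is X^l Y.
Now use III-2's offspring. Probability of each recorded status — unaffected daughter IV-4: 1/2 if III-2 is X^L X^l, 1 if X^L X^L; unaffected daughter IV-5: 1/2 if III-2 is X^L X^l, 1 if X^L X^L.
Bayes: P(X^L X^l) = 1/2·1/4 / (1/2·1/4 + 1/2·1) = 1/5.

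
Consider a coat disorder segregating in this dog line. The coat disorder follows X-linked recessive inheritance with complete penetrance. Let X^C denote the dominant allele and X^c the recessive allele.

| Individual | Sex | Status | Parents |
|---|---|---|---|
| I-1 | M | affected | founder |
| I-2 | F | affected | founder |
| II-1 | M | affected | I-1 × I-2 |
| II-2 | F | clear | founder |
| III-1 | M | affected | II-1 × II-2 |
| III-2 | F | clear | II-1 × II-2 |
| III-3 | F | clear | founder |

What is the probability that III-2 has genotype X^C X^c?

III-2 is clear so carries C and received c from II-1 (X^c Y), so III-2 is X^C X^c, giving P(X^C X^c) = 1.

1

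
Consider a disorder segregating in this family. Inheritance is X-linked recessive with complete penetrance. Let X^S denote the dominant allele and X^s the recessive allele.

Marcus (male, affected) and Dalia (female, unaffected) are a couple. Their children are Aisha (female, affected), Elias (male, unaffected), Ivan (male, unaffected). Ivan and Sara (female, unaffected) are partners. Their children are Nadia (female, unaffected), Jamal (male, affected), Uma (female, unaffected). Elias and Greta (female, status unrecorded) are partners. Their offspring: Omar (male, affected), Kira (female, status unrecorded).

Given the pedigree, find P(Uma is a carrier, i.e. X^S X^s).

Ivan is unaffected, so Ivan is X^S Y.
Sara is unaffected so carries S and passed s to Jamal (X^s Y), so Sara is X^S X^s.
Their cross gives offspring ratios 1/2 X^S X^S : 1/2 X^S X^s. Conditioning on Uma being unaffected, P(X^S X^s) = 1/2 / 1 = 1/2.

1/2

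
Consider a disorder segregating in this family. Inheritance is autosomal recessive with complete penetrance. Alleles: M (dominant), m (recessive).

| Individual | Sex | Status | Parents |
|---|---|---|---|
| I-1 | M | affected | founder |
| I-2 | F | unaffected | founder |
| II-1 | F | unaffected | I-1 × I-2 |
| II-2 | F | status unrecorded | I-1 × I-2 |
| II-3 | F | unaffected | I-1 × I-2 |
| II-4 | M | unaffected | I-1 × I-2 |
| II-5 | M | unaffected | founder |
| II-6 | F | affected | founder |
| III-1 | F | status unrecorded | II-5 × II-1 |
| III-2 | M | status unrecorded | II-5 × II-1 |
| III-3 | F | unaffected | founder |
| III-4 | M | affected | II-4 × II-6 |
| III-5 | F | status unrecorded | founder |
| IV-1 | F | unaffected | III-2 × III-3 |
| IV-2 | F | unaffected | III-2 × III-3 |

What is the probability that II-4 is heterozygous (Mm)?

II-4 is unaffected so carries M and received m from I-1 (mm), so II-4 is Mm, giving P(Mm) = 1.

1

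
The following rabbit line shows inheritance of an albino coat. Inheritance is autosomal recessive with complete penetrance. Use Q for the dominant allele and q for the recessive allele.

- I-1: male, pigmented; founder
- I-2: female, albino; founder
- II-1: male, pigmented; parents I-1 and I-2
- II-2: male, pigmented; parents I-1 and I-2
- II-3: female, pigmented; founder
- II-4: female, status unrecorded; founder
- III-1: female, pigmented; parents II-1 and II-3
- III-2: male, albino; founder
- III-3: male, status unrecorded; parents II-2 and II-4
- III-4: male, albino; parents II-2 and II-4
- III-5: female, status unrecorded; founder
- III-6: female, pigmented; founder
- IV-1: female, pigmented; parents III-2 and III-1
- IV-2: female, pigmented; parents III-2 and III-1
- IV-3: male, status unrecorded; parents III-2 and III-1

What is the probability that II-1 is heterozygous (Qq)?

II-1 is pigmented so carries Q and received q from I-2 (qq), so II-1 is Qq, giving P(Qq) = 1.

1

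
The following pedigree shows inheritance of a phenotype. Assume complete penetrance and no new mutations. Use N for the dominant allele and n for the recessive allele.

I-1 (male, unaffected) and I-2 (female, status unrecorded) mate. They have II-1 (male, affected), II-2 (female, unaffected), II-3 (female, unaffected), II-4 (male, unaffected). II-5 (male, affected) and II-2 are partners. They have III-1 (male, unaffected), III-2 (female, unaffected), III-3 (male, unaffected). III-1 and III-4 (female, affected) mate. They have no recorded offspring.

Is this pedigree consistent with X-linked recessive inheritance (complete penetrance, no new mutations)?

Yes

A consistent assignment under X-linked recessive exists: I-1 X^N Y, I-2 X^N X^n, II-1 X^n Y, II-2 X^N X^N, II-3 X^N X^N, II-4 X^N Y, II-5 X^n Y, III-1 X^N Y, III-2 X^N X^n, III-3 X^N Y, III-4 X^n X^n.
In this assignment every recorded phenotype matches its genotype and every non-founder's genotype is obtainable from its parents' genotypes, so the pedigree is consistent.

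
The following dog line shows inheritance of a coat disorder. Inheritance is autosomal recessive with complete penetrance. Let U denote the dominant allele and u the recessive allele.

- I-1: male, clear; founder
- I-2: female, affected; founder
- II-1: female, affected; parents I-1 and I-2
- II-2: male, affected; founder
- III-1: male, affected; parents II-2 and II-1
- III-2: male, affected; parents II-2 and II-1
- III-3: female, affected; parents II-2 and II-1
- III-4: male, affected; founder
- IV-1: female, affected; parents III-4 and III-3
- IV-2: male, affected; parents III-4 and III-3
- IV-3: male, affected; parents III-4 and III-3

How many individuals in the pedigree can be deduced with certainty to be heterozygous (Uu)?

1

Obligate heterozygotes: I-1 is clear so carries U and passed u to II-1 (uu), so I-1 is Uu.
Every other individual is either homozygous by phenotype or has at least one consistent homozygous assignment, so the count is 1.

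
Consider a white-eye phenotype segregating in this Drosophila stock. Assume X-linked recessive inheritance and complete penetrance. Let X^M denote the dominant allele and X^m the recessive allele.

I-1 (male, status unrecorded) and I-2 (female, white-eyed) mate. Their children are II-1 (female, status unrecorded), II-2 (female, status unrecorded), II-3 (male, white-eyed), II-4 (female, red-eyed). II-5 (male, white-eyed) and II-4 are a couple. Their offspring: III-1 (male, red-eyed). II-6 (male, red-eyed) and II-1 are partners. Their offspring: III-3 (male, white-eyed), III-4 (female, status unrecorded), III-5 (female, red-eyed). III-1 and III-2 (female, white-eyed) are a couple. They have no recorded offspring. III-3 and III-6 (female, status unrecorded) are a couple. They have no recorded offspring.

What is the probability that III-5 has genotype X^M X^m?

1/2

II-6 is red-eyed, so II-6 is X^M Y.
II-1 received M from I-1 (X^M Y) and received m from I-2 (X^m X^m), so II-1 is X^M X^m.
Their cross gives offspring ratios 1/2 X^M X^M : 1/2 X^M X^m. Conditioning on III-5 being red-eyed, P(X^M X^m) = 1/2 / 1 = 1/2.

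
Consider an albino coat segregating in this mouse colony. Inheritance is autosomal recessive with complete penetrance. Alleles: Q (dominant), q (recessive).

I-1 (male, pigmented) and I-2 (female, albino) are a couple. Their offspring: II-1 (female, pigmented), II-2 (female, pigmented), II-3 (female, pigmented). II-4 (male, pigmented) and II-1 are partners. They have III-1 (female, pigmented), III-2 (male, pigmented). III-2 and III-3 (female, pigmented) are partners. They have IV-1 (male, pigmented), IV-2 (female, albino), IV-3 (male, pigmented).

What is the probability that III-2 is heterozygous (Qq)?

III-2 is pigmented so carries Q and passed q to IV-2 (qq), so III-2 is Qq, giving P(Qq) = 1.

1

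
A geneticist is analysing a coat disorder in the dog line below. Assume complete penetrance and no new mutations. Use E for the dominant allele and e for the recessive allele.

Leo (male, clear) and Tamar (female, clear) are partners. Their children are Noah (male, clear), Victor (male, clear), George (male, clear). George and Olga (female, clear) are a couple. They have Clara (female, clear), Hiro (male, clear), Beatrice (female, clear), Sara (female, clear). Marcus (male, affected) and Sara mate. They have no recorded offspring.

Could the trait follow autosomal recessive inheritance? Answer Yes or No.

A consistent assignment under autosomal recessive exists: Leo EE, Tamar EE, Noah EE, Victor EE, George EE, Olga EE, Clara EE, Hiro EE, Beatrice EE, Sara EE, Marcus ee.
In this assignment every recorded phenotype matches its genotype and every non-founder's genotype is obtainable from its parents' genotypes, so the pedigree is consistent.

Yes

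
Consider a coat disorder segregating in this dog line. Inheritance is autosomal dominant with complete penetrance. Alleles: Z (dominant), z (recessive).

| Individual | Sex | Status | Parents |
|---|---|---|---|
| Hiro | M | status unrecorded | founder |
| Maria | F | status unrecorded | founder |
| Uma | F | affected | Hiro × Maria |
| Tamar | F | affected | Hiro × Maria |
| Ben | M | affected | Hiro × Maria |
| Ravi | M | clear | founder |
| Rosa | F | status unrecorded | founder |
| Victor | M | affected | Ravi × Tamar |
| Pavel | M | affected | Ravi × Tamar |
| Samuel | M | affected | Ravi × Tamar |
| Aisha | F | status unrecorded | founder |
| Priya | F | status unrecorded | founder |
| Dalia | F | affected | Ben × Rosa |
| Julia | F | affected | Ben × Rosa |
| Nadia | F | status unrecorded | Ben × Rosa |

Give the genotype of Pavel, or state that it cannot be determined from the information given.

Zz

From phenotype alone, Pavel is ZZ or Zz.
Pavel is affected so carries Z and received z from Ravi (zz), so Pavel is Zz.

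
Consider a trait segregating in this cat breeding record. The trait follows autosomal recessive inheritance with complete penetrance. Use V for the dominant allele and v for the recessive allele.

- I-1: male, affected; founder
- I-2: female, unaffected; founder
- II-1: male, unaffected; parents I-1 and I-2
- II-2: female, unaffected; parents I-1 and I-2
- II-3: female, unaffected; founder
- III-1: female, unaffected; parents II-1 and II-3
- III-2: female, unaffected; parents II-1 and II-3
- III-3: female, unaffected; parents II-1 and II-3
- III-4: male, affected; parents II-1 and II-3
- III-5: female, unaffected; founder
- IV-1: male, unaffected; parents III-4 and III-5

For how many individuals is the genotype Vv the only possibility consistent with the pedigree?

4

Obligate heterozygotes: II-1 is unaffected so carries V and received v from I-1 (vv), so II-1 is Vv; II-2 is unaffected so carries V and received v from I-1 (vv), so II-2 is Vv; II-3 is unaffected so carries V and passed v to III-4 (vv), so II-3 is Vv; IV-1 is unaffected so carries V and received v from III-4 (vv), so IV-1 is Vv.
Every other individual is either homozygous by phenotype or has at least one consistent homozygous assignment, so the count is 4.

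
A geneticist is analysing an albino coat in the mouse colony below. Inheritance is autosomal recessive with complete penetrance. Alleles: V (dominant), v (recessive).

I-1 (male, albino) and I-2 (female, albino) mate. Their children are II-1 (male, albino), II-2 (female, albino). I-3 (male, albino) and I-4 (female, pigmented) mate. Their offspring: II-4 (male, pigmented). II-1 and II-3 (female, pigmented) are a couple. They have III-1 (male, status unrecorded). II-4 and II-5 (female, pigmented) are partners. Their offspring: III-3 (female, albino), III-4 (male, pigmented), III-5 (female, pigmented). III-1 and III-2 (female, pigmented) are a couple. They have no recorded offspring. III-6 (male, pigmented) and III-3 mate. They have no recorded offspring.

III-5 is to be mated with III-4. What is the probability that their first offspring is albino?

II-4 is pigmented so carries V and received v from I-3 (vv), so II-4 is Vv.
II-5 is pigmented so carries V and passed v to III-3 (vv), so II-5 is Vv.
III-5 is a pigmented offspring of II-4 (Vv) × II-5 (Vv), whose cross gives 1/4 VV : 1/2 Vv : 1/4 vv; conditioning on being pigmented, III-5 is VV with probability 1/3, Vv with probability 2/3.
III-4 is a pigmented offspring of II-4 (Vv) × II-5 (Vv), whose cross gives 1/4 VV : 1/2 Vv : 1/4 vv; conditioning on being pigmented, III-4 is VV with probability 1/3, Vv with probability 2/3.
Summing over parental genotype combinations, P(offspring is albino) = 4/9·1/4 = 1/9.

1/9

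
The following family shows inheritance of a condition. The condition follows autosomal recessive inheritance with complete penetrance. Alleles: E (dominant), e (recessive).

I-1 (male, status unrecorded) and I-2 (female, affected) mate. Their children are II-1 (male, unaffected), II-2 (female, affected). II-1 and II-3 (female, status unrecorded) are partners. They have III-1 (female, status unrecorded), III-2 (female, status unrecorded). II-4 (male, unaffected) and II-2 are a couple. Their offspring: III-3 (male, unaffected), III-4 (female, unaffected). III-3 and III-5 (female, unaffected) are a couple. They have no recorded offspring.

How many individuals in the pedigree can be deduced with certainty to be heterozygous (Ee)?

4

Obligate heterozygotes: I-1 passed E to II-1 (Ee, whose e came from I-2) and passed e to II-2 (ee), so I-1 is Ee; II-1 is unaffected so carries E and received e from I-2 (ee), so II-1 is Ee; III-3 is unaffected so carries E and received e from II-2 (ee), so III-3 is Ee; III-4 is unaffected so carries E and received e from II-2 (ee), so III-4 is Ee.
Every other individual is either homozygous by phenotype or has at least one consistent homozygous assignment, so the count is 4.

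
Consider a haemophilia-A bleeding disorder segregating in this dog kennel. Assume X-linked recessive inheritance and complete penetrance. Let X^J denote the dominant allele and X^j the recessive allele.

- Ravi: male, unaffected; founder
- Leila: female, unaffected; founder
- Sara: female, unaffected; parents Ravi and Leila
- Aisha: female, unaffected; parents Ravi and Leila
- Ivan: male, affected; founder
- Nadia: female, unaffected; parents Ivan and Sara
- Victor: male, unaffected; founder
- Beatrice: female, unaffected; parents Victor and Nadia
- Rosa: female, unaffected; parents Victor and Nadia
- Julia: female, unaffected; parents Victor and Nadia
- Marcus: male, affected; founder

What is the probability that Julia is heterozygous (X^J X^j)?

Victor is unaffected, so Victor is X^J Y.
Nadia is unaffected so carries J and received j from Ivan (X^j Y), so Nadia is X^J X^j.
Their cross gives offspring ratios 1/2 X^J X^J : 1/2 X^J X^j. Conditioning on Julia being unaffected, P(X^J X^j) = 1/2 / 1 = 1/2.

1/2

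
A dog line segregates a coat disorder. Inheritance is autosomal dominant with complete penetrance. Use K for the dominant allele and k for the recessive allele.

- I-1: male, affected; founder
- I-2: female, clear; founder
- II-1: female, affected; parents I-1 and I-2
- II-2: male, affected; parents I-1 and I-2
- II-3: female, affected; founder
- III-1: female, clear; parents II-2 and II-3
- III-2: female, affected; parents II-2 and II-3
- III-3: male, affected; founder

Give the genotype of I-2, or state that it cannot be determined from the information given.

I-2 is clear, so I-2 is kk.

kk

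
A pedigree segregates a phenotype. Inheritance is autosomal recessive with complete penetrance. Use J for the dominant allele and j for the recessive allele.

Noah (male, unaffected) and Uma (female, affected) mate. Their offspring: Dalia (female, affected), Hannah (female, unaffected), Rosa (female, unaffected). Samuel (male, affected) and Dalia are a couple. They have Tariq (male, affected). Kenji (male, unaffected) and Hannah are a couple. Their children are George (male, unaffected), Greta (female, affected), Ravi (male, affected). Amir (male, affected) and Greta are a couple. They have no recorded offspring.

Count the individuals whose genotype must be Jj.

Obligate heterozygotes: Noah is unaffected so carries J and passed j to Dalia (jj), so Noah is Jj; Hannah is unaffected so carries J and received j from Uma (jj), so Hannah is Jj; Rosa is unaffected so carries J and received j from Uma (jj), so Rosa is Jj; Kenji is unaffected so carries J and passed j to Greta (jj), so Kenji is Jj.
Every other individual is either homozygous by phenotype or has at least one consistent homozygous assignment, so the count is 4.

4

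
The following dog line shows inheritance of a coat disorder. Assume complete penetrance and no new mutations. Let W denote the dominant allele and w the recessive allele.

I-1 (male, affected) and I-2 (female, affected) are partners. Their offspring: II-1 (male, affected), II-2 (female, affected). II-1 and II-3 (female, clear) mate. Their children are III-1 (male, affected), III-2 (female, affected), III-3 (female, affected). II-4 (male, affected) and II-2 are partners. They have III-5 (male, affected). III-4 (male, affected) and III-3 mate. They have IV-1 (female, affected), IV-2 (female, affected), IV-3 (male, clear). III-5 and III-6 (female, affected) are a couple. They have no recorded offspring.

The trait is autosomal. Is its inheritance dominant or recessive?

III-4 and III-3 are both affected yet have a clear child IV-3. Under a recessive model two affected parents are homozygous and every child would be affected, so the trait cannot be recessive.

dominant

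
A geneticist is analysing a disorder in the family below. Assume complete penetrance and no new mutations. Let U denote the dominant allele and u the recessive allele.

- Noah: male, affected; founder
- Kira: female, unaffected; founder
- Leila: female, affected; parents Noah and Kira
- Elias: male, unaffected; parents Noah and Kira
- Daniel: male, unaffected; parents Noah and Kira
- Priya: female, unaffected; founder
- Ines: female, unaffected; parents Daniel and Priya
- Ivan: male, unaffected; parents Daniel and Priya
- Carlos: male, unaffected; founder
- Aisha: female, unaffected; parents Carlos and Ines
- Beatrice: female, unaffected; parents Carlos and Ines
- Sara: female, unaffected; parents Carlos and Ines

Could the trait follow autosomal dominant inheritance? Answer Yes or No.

Yes

A consistent assignment under autosomal dominant exists: Noah Uu, Kira uu, Leila Uu, Elias uu, Daniel uu, Priya uu, Ines uu, Ivan uu, Carlos uu, Aisha uu, Beatrice uu, Sara uu.
In this assignment every recorded phenotype matches its genotype and every non-founder's genotype is obtainable from its parents' genotypes, so the pedigree is consistent.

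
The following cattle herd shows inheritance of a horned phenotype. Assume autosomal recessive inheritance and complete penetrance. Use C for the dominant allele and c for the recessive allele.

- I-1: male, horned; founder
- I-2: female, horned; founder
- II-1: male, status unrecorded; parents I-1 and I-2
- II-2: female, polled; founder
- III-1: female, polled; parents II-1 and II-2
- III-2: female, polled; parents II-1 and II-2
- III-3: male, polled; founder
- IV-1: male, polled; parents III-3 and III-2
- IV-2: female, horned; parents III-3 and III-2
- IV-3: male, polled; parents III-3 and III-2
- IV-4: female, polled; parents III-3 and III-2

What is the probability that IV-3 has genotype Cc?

III-3 is polled so carries C and passed c to IV-2 (cc), so III-3 is Cc.
III-2 is polled so carries C and received c from II-1 (cc), so III-2 is Cc.
Their cross gives offspring ratios 1/4 CC : 1/2 Cc : 1/4 cc. Conditioning on IV-3 being polled, P(Cc) = 1/2 / 3/4 = 2/3.

2/3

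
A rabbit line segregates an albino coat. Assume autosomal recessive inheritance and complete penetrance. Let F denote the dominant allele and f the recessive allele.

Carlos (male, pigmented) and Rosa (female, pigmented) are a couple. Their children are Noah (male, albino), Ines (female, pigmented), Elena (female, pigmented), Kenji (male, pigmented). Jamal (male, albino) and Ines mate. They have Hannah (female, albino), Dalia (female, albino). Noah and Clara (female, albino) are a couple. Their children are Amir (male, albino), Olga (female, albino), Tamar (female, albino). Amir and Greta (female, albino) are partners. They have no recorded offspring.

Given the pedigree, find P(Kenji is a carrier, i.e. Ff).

2/3

Carlos is pigmented so carries F and passed f to Noah (ff), so Carlos is Ff.
Rosa is pigmented so carries F and passed f to Noah (ff), so Rosa is Ff.
Their cross gives offspring ratios 1/4 FF : 1/2 Ff : 1/4 ff. Conditioning on Kenji being pigmented, P(Ff) = 1/2 / 3/4 = 2/3.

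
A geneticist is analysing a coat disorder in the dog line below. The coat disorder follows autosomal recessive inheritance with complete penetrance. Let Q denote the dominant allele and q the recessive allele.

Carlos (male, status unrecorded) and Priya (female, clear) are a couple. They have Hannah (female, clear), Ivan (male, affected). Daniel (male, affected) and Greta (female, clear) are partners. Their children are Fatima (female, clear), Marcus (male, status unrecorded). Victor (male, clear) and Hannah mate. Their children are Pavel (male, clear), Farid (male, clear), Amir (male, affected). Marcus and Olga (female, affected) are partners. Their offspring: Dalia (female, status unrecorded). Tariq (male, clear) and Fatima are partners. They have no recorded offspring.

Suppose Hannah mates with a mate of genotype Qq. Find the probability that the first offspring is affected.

1/4

Hannah is clear so carries Q and passed q to Amir (qq), so Hannah is Qq.
The cross gives 1/4 QQ : 1/2 Qq : 1/4 qq, so P(offspring is affected) = 1/4.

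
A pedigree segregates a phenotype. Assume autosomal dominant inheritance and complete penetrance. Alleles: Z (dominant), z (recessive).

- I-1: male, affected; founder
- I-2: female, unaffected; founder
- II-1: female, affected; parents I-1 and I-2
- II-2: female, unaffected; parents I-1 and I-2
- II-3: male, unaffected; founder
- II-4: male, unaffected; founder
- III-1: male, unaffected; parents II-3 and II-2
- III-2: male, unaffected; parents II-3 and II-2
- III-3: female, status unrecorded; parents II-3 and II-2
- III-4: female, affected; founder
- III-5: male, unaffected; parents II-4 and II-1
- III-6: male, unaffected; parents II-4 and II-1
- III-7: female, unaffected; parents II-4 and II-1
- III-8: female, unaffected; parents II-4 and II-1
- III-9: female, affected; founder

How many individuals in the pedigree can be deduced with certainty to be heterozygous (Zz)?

2

Obligate heterozygotes: I-1 is affected so carries Z and passed z to II-2 (zz), so I-1 is Zz; II-1 is affected so carries Z and received z from I-2 (zz), so II-1 is Zz.
Every other individual is either homozygous by phenotype or has at least one consistent homozygous assignment, so the count is 2.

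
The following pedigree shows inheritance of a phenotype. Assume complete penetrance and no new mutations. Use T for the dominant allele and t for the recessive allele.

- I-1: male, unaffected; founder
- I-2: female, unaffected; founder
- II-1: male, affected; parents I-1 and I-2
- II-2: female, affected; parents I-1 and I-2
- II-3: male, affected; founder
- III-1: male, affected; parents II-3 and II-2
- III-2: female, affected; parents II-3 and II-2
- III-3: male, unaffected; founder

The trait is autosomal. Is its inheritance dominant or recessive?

I-1 and I-2 are both unaffected yet have an affected child II-1. Under dominance, an affected child requires at least one affected parent, so the trait cannot be dominant.

recessive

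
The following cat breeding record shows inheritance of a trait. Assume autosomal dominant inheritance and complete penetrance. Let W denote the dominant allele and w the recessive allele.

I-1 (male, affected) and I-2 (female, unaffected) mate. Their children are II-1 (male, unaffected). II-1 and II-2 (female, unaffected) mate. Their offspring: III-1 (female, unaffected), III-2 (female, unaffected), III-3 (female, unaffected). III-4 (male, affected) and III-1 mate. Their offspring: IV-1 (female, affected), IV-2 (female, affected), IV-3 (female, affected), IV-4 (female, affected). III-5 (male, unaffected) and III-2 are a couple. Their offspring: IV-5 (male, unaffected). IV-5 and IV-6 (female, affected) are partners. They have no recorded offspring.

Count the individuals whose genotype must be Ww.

Obligate heterozygotes: I-1 is affected so carries W and passed w to II-1 (ww), so I-1 is Ww; IV-1 is affected so carries W and received w from III-1 (ww), so IV-1 is Ww; IV-2 is affected so carries W and received w from III-1 (ww), so IV-2 is Ww; IV-3 is affected so carries W and received w from III-1 (ww), so IV-3 is Ww; IV-4 is affected so carries W and received w from III-1 (ww), so IV-4 is Ww.
Every other individual is either homozygous by phenotype or has at least one consistent homozygous assignment, so the count is 5.

5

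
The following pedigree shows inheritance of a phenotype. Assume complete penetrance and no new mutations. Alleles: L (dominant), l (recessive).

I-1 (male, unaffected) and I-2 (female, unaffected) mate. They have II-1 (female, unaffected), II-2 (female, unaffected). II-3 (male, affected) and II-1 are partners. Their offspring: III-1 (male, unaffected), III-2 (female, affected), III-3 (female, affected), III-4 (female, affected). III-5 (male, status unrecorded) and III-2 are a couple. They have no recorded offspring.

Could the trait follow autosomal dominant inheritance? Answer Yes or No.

A consistent assignment under autosomal dominant exists: I-1 ll, I-2 ll, II-1 ll, II-2 ll, II-3 Ll, III-1 ll, III-2 Ll, III-3 Ll, III-4 Ll, III-5 LL.
In this assignment every recorded phenotype matches its genotype and every non-founder's genotype is obtainable from its parents' genotypes, so the pedigree is consistent.

Yes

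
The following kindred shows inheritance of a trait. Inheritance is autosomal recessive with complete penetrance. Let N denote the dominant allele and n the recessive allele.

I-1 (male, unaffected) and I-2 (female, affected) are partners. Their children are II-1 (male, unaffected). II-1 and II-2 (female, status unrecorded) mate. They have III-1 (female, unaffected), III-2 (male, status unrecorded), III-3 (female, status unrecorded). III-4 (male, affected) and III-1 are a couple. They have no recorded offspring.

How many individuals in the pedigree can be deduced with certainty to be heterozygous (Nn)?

1

Obligate heterozygotes: II-1 is unaffected so carries N and received n from I-2 (nn), so II-1 is Nn.
Every other individual is either homozygous by phenotype or has at least one consistent homozygous assignment, so the count is 1.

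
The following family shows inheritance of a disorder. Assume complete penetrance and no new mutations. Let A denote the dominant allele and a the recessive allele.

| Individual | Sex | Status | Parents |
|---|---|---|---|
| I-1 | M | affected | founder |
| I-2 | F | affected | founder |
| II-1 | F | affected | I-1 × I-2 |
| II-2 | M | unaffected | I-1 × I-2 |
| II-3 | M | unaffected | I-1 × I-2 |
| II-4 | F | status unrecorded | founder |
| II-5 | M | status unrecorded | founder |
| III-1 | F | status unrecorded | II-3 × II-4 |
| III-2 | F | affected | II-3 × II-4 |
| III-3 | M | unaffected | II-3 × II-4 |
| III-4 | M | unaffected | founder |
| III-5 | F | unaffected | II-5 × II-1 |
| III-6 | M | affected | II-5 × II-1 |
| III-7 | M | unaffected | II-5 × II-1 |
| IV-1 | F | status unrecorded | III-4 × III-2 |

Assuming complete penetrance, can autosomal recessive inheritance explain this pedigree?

Under autosomal recessive, II-2 (unaffected, male) cannot arise from I-1 (affected) × I-2 (affected).

No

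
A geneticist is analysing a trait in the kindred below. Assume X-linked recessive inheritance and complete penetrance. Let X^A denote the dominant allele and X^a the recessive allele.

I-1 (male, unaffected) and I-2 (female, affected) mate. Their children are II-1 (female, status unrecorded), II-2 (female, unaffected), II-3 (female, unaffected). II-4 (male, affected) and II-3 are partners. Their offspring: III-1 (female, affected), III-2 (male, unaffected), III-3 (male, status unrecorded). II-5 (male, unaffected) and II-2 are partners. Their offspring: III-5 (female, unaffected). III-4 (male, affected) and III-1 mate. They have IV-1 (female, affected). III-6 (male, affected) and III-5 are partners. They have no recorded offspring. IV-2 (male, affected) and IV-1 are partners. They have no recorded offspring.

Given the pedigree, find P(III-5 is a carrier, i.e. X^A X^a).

1/2

II-5 is unaffected, so II-5 is X^A Y.
II-2 is unaffected so carries A and received a from I-2 (X^a X^a), so II-2 is X^A X^a.
Their cross gives offspring ratios 1/2 X^A X^A : 1/2 X^A X^a. Conditioning on III-5 being unaffected, P(X^A X^a) = 1/2 / 1 = 1/2.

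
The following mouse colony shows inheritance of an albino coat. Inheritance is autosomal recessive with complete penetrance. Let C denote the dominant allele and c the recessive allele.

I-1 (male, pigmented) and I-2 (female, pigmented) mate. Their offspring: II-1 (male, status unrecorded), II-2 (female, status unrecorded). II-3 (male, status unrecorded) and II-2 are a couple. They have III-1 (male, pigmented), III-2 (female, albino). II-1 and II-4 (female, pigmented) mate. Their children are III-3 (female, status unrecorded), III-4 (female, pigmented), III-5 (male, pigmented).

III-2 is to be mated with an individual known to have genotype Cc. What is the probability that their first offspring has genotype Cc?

1/2

III-2 is albino, so III-2 is cc.
The cross gives 1/2 Cc : 1/2 cc, so P(offspring has genotype Cc) = 1/2.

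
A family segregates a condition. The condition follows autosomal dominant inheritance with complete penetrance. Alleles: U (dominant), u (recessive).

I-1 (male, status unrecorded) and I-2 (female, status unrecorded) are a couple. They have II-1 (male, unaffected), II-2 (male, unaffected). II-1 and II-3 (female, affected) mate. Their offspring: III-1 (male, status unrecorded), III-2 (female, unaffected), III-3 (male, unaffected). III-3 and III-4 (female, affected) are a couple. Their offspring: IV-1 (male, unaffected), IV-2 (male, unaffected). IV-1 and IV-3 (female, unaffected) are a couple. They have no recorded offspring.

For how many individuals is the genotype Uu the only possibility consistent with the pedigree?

Obligate heterozygotes: II-3 is affected so carries U and passed u to III-2 (uu), so II-3 is Uu; III-4 is affected so carries U and passed u to IV-1 (uu), so III-4 is Uu.
Every other individual is either homozygous by phenotype or has at least one consistent homozygous assignment, so the count is 2.

2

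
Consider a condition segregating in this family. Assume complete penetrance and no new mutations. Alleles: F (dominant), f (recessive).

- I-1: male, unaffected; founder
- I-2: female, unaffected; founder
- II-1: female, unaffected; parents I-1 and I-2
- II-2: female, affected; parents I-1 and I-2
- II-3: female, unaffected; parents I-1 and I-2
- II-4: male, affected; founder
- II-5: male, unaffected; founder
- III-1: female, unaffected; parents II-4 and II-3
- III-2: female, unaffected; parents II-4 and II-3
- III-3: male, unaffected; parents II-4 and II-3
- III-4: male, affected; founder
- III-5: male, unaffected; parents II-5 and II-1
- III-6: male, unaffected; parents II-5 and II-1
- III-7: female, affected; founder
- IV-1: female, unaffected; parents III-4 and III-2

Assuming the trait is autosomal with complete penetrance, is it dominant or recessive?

I-1 and I-2 are both unaffected yet have an affected child II-2. Under dominance, an affected child requires at least one affected parent, so the trait cannot be dominant.

recessive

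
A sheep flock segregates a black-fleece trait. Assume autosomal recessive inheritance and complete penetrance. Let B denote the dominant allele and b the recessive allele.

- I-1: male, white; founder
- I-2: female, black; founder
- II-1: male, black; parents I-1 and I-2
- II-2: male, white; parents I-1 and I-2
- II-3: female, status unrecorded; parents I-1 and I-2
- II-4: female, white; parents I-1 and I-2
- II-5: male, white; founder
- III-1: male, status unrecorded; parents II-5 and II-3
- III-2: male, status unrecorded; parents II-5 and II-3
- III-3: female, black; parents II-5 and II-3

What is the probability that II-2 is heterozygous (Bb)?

II-2 is white so carries B and received b from I-2 (bb), so II-2 is Bb, giving P(Bb) = 1.

1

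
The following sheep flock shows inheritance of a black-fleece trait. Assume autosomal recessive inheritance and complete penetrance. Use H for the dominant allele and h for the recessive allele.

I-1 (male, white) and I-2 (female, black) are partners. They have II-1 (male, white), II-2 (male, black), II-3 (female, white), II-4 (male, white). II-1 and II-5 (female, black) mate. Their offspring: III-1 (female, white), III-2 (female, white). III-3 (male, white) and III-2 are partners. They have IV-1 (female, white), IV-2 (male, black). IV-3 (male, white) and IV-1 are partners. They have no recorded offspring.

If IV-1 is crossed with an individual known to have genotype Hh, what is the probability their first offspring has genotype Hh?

1/2

III-3 is white so carries H and passed h to IV-2 (hh), so III-3 is Hh.
III-2 is white so carries H and received h from II-5 (hh), so III-2 is Hh.
IV-1 is a white offspring of III-3 (Hh) × III-2 (Hh), whose cross gives 1/4 HH : 1/2 Hh : 1/4 hh; conditioning on being white, IV-1 is HH with probability 1/3, Hh with probability 2/3.
Summing over parental genotype combinations, P(offspring has genotype Hh) = 1/3·1/2 + 2/3·1/2 = 1/2.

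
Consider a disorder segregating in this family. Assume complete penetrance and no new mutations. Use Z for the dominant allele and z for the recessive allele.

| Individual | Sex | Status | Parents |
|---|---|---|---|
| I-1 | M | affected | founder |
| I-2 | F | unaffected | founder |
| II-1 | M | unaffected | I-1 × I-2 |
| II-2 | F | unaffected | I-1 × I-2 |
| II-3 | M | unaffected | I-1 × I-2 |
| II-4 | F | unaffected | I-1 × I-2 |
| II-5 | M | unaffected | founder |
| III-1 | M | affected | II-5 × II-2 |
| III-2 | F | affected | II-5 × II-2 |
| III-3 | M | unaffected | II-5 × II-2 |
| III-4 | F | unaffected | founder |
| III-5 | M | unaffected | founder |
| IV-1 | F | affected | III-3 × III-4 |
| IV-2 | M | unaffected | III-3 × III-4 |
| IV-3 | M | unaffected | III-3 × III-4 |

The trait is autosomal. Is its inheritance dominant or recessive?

II-5 and II-2 are both unaffected yet have an affected child III-1. Under dominance, an affected child requires at least one affected parent, so the trait cannot be dominant.

recessive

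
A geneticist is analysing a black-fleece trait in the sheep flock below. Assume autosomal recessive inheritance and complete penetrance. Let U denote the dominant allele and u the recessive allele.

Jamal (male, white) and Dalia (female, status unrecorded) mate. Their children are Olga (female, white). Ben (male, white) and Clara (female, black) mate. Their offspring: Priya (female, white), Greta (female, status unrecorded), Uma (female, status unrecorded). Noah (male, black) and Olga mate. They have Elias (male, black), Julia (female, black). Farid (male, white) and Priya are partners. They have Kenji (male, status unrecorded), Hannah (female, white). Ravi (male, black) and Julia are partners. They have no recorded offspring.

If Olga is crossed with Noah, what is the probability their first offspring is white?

Olga is white so carries U and passed u to Elias (uu), so Olga is Uu.
Noah is black, so Noah is uu.
The cross gives 1/2 Uu : 1/2 uu, so P(offspring is white) = 1/2.

1/2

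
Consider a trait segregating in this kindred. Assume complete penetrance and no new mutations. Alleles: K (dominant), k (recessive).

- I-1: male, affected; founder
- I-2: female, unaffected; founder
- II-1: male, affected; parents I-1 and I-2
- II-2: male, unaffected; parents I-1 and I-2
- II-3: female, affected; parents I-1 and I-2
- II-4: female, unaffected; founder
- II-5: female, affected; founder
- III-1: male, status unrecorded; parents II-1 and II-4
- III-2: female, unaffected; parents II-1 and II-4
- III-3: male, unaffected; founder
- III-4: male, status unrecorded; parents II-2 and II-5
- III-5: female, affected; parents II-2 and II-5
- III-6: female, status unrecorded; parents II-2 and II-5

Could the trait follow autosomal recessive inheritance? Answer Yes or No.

Yes

A consistent assignment under autosomal recessive exists: I-1 kk, I-2 Kk, II-1 kk, II-2 Kk, II-3 kk, II-4 KK, II-5 kk, III-1 Kk, III-2 Kk, III-3 KK, III-4 Kk, III-5 kk, III-6 Kk.
In this assignment every recorded phenotype matches its genotype and every non-founder's genotype is obtainable from its parents' genotypes, so the pedigree is consistent.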